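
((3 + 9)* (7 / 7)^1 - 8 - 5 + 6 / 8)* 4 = -1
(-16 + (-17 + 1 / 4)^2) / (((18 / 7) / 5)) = 49385 / 96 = 514.43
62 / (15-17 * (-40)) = 62 / 695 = 0.09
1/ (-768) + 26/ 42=1107/ 1792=0.62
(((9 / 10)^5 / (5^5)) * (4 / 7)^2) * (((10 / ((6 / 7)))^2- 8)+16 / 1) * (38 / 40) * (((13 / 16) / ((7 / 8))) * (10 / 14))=2101875399 / 375156250000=0.01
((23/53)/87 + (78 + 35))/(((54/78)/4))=27095432/41499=652.92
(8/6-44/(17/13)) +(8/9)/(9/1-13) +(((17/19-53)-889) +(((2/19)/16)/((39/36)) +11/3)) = -73312157/75582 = -969.97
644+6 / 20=6443 / 10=644.30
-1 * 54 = -54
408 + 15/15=409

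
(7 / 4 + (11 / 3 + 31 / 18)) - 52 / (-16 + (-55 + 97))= 185 / 36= 5.14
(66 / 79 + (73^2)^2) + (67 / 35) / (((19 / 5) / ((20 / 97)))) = 28942891821465 / 1019179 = 28398241.94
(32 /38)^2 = 256 /361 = 0.71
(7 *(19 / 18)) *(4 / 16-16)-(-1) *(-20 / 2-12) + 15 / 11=-12057 / 88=-137.01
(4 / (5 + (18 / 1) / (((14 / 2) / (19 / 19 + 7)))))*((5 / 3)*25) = 3500 / 537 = 6.52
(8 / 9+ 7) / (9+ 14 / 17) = 1207 / 1503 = 0.80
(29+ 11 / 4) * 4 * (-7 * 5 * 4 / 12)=-4445 / 3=-1481.67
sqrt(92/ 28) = sqrt(161)/ 7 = 1.81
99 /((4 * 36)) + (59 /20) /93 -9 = -61609 /7440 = -8.28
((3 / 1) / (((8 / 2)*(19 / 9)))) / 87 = 9 / 2204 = 0.00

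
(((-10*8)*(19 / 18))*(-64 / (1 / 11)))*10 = 5350400 / 9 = 594488.89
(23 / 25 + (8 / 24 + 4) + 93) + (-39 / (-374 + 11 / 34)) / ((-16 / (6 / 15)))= 24965509 / 254100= 98.25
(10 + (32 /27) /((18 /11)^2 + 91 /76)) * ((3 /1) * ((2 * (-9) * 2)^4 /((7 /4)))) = 7402046810112 /249445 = 29674063.66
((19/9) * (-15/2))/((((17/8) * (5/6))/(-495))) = 75240/17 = 4425.88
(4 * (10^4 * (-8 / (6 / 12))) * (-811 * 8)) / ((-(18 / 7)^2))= -627974320.99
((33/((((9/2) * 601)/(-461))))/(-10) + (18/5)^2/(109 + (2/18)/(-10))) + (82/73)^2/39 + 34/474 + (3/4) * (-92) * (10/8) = -33088902755284241/387165469410564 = -85.46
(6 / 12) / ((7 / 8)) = 4 / 7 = 0.57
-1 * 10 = -10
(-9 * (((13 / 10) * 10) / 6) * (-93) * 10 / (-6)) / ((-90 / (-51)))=-6851 / 4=-1712.75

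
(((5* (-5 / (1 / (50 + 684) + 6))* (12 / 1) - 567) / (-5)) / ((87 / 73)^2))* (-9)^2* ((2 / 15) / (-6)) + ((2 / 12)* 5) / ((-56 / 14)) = -69612660157 / 444552600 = -156.59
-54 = -54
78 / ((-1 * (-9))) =26 / 3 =8.67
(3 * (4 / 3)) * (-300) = -1200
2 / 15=0.13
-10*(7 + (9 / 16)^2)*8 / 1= -9365 / 16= -585.31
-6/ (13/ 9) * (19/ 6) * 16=-2736/ 13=-210.46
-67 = -67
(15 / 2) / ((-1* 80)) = -3 / 32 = -0.09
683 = 683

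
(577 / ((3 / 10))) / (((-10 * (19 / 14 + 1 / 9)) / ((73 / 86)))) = -884541 / 7955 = -111.19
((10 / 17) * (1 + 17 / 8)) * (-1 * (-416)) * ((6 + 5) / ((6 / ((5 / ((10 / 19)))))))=679250 / 51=13318.63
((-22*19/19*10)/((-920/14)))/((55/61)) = 427/115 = 3.71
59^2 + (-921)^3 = -781226480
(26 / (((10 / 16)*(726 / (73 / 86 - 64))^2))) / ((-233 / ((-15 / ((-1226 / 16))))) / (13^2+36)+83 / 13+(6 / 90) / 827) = 6760762313214520 / 12428555101791807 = 0.54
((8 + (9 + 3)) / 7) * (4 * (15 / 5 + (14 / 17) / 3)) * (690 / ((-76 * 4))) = -192050 / 2261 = -84.94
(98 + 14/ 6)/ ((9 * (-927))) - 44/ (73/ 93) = -56.07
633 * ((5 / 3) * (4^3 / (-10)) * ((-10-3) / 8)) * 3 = 32916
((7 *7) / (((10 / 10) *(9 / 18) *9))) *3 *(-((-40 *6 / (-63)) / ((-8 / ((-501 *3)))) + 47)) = -24915.33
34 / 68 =1 / 2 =0.50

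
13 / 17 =0.76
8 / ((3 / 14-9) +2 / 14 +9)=112 / 5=22.40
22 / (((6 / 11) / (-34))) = -4114 / 3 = -1371.33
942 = 942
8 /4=2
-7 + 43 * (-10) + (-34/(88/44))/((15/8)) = -446.07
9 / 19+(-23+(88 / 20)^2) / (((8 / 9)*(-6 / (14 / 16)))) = 65109 / 60800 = 1.07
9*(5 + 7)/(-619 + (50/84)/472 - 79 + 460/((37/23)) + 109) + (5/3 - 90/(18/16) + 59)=-13130214158/666856761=-19.69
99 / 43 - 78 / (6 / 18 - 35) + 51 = 9555 / 172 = 55.55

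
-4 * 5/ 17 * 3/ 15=-4/ 17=-0.24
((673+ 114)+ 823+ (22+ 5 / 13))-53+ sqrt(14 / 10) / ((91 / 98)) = 14 * sqrt(35) / 65+ 20532 / 13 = 1580.66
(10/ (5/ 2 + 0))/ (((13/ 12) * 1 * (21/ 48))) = 768/ 91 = 8.44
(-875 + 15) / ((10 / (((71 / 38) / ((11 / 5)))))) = -15265 / 209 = -73.04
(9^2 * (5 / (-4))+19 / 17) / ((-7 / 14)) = 6809 / 34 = 200.26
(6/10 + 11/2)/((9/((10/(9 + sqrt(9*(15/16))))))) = 976/1161 - 244*sqrt(15)/3483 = 0.57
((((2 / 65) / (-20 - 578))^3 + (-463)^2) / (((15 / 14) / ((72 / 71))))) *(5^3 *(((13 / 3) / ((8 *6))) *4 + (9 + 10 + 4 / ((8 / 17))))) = 14731715616845782348472 / 20848363711565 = 706612558.22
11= 11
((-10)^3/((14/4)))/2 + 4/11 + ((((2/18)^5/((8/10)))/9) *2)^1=-11661940919/81841914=-142.49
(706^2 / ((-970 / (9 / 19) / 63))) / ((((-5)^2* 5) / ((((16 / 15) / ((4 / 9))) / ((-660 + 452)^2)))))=-211959909 / 31146700000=-0.01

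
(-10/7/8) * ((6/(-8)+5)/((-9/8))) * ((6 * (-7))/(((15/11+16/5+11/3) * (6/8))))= -9350/2037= -4.59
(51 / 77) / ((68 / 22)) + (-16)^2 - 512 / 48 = 10313 / 42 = 245.55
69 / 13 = 5.31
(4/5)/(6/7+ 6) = 7/60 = 0.12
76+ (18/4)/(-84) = 4253/56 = 75.95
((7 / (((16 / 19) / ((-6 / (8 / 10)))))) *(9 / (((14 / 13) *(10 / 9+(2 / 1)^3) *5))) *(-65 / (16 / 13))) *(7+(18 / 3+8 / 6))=726954345 / 83968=8657.52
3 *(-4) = -12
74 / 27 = 2.74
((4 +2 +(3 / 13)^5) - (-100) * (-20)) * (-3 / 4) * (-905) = -1353427.06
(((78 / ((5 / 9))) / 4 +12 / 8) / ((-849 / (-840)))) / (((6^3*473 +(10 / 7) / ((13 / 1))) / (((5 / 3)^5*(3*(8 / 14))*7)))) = 1942850000 / 35520327009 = 0.05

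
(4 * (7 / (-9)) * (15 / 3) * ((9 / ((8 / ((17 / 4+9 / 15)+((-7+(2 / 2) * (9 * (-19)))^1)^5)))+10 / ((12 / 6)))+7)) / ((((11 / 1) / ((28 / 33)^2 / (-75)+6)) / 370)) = 679306964549311159103 / 1078110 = 630090588668420.81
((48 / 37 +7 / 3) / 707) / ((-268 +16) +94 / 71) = -28613 / 1396733646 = -0.00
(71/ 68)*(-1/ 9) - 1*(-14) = 8497/ 612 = 13.88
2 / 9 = 0.22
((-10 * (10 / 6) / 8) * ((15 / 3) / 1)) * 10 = -625 / 6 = -104.17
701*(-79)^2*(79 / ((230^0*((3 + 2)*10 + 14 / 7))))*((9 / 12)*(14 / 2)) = 7258027119 / 208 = 34894361.15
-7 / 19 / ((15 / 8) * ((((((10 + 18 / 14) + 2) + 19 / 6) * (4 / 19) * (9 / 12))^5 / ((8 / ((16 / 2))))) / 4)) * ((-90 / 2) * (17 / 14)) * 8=457545963098112 / 157539780804451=2.90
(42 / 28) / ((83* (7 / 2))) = 3 / 581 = 0.01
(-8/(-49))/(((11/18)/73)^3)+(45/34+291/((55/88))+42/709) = 2191287625785387/7860846070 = 278759.77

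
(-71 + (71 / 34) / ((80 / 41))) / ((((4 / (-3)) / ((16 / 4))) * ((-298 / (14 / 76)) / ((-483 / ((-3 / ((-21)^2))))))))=-14926611231 / 1621120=-9207.59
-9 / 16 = -0.56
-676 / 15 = -45.07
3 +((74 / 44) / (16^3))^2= 24360519001 / 8120172544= 3.00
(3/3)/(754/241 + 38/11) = 2651/17452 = 0.15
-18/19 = -0.95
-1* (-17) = 17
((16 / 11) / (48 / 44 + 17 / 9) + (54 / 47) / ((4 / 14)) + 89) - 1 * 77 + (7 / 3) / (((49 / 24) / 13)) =3044281 / 97055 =31.37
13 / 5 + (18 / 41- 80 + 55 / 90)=-281731 / 3690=-76.35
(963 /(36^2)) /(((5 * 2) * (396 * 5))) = 107 /2851200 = 0.00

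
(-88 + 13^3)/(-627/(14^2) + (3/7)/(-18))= -1240092/1895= -654.40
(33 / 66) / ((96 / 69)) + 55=3543 / 64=55.36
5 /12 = 0.42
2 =2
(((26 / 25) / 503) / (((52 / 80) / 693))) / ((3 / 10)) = 3696 / 503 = 7.35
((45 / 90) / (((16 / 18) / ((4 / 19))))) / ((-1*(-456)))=3 / 11552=0.00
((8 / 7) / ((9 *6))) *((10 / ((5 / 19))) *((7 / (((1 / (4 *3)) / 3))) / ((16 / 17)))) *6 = 1292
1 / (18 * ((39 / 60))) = 10 / 117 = 0.09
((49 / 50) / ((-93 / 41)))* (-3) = 2009 / 1550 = 1.30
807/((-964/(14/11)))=-5649/5302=-1.07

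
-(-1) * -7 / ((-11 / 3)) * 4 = 84 / 11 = 7.64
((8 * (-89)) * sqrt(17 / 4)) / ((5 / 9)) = -3204 * sqrt(17) / 5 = -2642.09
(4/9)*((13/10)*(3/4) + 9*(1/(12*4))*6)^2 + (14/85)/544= 226611/115600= 1.96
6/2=3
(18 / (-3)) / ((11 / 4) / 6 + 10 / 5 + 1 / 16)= -288 / 121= -2.38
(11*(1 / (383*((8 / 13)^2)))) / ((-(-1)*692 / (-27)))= -50193 / 16962304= -0.00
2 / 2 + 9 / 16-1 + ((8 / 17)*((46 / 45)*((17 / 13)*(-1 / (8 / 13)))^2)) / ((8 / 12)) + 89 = 22277 / 240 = 92.82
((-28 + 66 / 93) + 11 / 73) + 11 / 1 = -36524 / 2263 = -16.14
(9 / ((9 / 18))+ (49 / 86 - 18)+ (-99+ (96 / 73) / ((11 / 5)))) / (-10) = 1351223 / 138116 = 9.78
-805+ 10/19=-15285/19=-804.47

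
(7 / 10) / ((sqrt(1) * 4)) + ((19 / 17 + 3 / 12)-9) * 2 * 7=-72541 / 680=-106.68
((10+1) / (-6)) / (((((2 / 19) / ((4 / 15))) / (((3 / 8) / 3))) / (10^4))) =-5805.56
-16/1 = -16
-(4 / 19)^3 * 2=-128 / 6859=-0.02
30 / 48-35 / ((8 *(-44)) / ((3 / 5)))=241 / 352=0.68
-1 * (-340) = 340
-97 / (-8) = 97 / 8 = 12.12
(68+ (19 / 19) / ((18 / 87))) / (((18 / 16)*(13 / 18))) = 3496 / 39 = 89.64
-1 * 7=-7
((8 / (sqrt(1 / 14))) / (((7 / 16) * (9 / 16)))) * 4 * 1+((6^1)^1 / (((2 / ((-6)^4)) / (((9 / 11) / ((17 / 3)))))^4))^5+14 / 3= 20544686652008057105619820000000000000000000.00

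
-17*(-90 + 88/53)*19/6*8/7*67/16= 50661581/2226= 22759.02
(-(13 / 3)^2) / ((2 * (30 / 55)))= -1859 / 108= -17.21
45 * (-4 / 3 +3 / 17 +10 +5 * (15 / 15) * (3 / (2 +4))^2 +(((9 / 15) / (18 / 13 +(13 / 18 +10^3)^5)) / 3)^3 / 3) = 11569335264275681770433565940073261330973970074838520886640629132153952341 / 25472391062675938494074226450541744228791645299945404059665493626192900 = 454.19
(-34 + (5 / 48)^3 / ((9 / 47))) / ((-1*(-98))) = -4833611 / 13934592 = -0.35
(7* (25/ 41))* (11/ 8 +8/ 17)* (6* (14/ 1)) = 922425/ 1394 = 661.71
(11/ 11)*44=44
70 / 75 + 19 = 299 / 15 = 19.93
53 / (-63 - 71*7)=-53 / 560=-0.09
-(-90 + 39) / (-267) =-17 / 89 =-0.19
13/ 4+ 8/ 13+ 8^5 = 1704137/ 52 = 32771.87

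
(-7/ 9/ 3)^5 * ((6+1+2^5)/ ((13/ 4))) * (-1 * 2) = 134456/ 4782969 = 0.03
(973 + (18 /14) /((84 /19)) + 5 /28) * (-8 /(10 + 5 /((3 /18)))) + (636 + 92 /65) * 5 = 1906148 /637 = 2992.38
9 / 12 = 3 / 4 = 0.75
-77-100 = -177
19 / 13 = 1.46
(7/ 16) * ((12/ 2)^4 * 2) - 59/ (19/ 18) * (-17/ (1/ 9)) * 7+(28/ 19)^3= 418402180/ 6859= 61000.46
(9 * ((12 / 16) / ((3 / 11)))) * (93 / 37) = 9207 / 148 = 62.21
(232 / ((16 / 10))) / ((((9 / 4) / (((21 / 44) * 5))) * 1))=5075 / 33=153.79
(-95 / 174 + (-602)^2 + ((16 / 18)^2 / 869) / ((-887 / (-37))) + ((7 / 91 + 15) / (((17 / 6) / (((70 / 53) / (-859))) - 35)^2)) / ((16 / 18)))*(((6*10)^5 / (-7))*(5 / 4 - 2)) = 38200858018747394238658417410000000 / 1265206207425291007877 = 30193384915875.95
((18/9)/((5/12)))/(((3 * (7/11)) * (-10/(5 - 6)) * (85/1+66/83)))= 3652/1246175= 0.00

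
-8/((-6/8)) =32/3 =10.67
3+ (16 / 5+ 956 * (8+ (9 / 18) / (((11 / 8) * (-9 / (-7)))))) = 3922669 / 495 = 7924.58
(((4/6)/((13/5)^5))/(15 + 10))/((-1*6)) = -125/3341637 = -0.00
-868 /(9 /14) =-12152 /9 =-1350.22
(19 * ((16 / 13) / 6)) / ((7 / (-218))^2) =7223648 / 1911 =3780.04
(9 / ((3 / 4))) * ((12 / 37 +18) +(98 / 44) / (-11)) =973578 / 4477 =217.46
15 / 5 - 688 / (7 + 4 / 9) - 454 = -36409 / 67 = -543.42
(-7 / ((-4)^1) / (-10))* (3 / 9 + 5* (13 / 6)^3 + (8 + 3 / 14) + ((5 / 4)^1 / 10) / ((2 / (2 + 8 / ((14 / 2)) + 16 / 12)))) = -10.44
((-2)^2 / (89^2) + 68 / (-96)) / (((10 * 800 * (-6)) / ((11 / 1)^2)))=16281881 / 9124992000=0.00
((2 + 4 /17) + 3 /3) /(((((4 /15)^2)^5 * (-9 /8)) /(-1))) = 3523974609375 /2228224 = 1581517.21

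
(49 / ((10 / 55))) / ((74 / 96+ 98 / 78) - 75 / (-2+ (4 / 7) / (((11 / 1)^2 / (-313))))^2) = -3685646328 / 57060385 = -64.59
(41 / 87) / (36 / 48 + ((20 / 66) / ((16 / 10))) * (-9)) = -902 / 1827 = -0.49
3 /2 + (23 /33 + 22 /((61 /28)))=49501 /4026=12.30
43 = 43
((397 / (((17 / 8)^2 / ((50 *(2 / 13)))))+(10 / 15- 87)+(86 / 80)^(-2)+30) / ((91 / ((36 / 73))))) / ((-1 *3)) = -51751440332 / 46146881599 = -1.12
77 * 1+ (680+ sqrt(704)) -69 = 8 * sqrt(11)+ 688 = 714.53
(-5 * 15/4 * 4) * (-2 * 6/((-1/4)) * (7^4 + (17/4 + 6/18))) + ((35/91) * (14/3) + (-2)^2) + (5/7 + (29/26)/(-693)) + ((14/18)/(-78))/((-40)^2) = -748980309826139/86486400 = -8660093.49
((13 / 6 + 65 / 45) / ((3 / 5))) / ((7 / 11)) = 3575 / 378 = 9.46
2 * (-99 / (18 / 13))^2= 20449 / 2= 10224.50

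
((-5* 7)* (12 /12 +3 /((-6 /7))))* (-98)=-8575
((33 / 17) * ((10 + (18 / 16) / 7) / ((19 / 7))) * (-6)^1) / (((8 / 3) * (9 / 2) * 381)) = -6259 / 656336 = -0.01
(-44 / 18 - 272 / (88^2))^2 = 6.15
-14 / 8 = -7 / 4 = -1.75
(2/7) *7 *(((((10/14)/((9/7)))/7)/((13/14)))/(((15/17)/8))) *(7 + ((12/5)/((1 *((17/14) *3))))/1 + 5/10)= 22192/1755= 12.65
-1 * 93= -93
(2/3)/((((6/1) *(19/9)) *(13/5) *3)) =5/741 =0.01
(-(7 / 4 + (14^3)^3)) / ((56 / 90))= -531284060205 / 16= -33205253762.81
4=4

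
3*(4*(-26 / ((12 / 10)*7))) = -260 / 7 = -37.14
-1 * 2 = -2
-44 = -44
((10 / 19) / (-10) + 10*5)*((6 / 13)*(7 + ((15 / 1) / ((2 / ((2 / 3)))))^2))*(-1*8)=-112128 / 19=-5901.47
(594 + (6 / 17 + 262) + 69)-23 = 15340 / 17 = 902.35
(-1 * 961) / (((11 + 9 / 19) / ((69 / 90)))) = -419957 / 6540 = -64.21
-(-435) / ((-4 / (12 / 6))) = -435 / 2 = -217.50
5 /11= 0.45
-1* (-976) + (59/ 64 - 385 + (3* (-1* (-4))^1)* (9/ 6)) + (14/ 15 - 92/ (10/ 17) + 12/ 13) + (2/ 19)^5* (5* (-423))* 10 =14063523760979/ 30901715520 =455.10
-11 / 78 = -0.14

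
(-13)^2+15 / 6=343 / 2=171.50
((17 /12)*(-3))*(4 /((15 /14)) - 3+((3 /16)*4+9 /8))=-5321 /480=-11.09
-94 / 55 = -1.71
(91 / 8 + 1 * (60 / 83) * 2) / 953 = 8513 / 632792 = 0.01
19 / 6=3.17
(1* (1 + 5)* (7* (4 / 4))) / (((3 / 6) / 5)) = 420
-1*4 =-4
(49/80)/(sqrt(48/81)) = 147 *sqrt(3)/320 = 0.80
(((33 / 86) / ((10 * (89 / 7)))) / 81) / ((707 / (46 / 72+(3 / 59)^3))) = 51971579 / 1543235238569520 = 0.00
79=79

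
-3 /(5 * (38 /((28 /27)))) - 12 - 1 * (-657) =551461 /855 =644.98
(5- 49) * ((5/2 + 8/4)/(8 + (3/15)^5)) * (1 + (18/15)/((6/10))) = -1856250/25001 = -74.25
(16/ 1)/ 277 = 16/ 277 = 0.06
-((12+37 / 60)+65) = -4657 / 60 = -77.62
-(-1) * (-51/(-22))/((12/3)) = 51/88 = 0.58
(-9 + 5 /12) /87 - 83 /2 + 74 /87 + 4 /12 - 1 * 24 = -67249 /1044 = -64.41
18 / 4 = 9 / 2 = 4.50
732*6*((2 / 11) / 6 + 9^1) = 436272 / 11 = 39661.09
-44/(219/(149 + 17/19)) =-30.12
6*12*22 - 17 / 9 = 14239 / 9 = 1582.11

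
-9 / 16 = -0.56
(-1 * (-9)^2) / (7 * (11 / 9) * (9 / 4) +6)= -324 / 101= -3.21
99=99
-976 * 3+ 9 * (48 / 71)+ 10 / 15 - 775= -787301 / 213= -3696.25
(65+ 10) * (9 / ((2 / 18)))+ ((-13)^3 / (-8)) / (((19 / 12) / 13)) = 316533 / 38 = 8329.82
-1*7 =-7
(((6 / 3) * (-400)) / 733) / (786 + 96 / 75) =-10000 / 7213453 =-0.00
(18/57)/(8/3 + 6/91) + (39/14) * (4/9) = 201461/148827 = 1.35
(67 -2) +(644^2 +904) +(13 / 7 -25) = 415681.86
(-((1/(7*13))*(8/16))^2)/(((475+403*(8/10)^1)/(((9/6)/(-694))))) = 5/61102252848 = 0.00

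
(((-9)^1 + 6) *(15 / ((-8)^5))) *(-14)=-0.02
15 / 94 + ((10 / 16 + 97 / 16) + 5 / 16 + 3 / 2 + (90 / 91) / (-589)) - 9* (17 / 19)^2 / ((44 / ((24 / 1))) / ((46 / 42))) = 2292192781 / 526502977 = 4.35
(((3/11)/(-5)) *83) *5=-249/11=-22.64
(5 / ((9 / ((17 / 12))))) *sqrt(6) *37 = 71.33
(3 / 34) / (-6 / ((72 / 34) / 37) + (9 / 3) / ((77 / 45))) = -693 / 809591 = -0.00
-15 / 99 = -5 / 33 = -0.15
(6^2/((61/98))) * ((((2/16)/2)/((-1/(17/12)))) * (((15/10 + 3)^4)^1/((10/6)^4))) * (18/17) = -703096443/2440000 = -288.15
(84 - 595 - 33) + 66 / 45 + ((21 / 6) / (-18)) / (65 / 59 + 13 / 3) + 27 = -29758649 / 57720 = -515.57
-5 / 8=-0.62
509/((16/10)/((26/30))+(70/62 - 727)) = -205127/291782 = -0.70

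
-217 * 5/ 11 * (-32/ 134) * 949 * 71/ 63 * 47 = 7853696240/ 6633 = 1184033.81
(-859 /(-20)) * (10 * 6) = 2577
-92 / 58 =-1.59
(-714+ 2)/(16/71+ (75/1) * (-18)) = 25276/47917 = 0.53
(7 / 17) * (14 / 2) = 49 / 17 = 2.88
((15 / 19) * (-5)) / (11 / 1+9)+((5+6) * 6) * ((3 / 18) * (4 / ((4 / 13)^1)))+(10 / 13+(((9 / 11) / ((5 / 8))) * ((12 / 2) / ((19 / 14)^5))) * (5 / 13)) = 204274298691 / 1416328628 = 144.23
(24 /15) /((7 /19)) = 152 /35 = 4.34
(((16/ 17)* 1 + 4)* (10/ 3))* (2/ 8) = 70/ 17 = 4.12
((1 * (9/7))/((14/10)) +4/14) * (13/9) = 767/441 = 1.74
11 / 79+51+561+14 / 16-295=200985 / 632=318.01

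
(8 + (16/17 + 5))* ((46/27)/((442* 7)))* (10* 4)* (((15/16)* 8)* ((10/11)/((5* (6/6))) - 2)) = -3634000/867867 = -4.19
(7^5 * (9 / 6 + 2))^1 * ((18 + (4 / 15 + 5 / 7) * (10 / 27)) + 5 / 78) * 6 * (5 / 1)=22828695995 / 702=32519509.96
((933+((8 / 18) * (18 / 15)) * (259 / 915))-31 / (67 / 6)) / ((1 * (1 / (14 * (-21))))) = -83843846002 / 306525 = -273530.20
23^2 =529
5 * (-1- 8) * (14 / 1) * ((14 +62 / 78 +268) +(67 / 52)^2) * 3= -726862185 / 1352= -537619.96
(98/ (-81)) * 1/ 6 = -49/ 243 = -0.20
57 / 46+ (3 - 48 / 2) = -909 / 46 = -19.76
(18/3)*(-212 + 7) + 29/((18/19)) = -21589/18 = -1199.39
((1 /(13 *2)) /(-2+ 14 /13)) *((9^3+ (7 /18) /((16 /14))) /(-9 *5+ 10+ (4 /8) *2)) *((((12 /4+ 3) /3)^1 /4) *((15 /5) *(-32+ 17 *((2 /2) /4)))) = -3885925 /104448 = -37.20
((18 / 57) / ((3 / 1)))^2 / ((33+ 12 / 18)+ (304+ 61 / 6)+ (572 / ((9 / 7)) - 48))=72 / 4839205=0.00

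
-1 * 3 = -3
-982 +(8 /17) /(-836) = -3489048 /3553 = -982.00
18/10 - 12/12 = 4/5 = 0.80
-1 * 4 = -4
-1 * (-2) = 2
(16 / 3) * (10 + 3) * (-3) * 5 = -1040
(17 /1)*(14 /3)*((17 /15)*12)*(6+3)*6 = 291312 /5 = 58262.40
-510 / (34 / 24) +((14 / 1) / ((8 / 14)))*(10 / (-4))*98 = -6362.50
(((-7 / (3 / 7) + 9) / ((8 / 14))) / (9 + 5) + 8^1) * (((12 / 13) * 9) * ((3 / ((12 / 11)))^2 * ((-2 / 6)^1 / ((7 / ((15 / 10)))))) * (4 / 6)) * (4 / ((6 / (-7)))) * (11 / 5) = 22627 / 104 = 217.57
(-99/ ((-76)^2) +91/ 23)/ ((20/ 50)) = 2616695/ 265696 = 9.85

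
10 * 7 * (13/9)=910/9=101.11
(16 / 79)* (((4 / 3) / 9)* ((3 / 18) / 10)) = 16 / 31995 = 0.00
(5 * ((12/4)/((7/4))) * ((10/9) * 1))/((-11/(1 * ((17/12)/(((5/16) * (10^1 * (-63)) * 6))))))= 136/130977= 0.00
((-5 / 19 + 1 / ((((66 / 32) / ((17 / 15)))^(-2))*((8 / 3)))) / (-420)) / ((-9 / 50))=0.01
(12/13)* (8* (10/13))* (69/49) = 66240/8281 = 8.00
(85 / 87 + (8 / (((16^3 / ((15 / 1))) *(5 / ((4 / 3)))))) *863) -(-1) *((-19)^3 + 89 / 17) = -1296038567 / 189312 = -6846.05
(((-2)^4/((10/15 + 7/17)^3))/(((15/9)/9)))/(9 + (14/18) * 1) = 64468386/9150625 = 7.05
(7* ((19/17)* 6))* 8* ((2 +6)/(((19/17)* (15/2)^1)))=1792/5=358.40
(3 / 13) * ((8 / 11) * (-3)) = -72 / 143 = -0.50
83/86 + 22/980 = 10404/10535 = 0.99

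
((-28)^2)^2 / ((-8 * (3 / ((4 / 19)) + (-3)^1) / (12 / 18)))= -614656 / 135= -4553.01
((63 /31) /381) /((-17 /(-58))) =1218 /66929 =0.02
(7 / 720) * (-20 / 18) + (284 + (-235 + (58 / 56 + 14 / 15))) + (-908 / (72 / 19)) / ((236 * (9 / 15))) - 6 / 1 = 28947601 / 669060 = 43.27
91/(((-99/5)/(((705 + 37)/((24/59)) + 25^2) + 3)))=-1217125/108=-11269.68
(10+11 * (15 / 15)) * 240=5040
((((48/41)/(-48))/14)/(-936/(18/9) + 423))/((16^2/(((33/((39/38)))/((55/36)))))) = 19/5969600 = 0.00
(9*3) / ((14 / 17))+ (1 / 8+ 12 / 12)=1899 / 56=33.91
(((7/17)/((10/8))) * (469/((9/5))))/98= 0.88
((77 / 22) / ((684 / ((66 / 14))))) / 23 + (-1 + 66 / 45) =24527 / 52440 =0.47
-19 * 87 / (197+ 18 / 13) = -8.33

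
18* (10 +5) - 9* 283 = -2277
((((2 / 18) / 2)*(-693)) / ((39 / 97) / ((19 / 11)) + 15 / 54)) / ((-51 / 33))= 48.79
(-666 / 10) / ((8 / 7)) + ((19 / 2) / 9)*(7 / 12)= -7784 / 135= -57.66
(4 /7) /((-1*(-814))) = 2 /2849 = 0.00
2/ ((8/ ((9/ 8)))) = 9/ 32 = 0.28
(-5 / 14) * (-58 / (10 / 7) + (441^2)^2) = -13508164043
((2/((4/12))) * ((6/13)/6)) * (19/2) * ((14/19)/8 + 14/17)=273/68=4.01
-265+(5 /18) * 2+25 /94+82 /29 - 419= -16691729 /24534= -680.35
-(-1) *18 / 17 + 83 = 1429 / 17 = 84.06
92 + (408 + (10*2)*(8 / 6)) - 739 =-637 / 3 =-212.33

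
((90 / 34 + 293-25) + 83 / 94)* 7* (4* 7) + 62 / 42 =893001259 / 16779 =53221.36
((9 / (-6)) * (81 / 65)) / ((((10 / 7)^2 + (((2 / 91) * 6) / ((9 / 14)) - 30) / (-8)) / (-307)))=21932694 / 220345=99.54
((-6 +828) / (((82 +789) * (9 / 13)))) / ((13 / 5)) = 1370 / 2613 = 0.52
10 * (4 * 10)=400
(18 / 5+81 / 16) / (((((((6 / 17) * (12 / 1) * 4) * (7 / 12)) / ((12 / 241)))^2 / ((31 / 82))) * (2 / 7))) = 886941 / 3048090880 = 0.00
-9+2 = -7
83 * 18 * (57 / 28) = 42579 / 14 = 3041.36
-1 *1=-1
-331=-331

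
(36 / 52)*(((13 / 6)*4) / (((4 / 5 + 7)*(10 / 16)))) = 16 / 13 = 1.23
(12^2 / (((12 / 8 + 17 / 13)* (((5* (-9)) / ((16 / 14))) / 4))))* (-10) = 26624 / 511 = 52.10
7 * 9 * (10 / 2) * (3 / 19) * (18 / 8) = 111.91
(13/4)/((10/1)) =13/40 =0.32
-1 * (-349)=349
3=3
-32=-32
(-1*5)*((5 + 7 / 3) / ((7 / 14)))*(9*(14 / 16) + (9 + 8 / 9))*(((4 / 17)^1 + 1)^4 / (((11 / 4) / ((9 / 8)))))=-414568665 / 334084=-1240.91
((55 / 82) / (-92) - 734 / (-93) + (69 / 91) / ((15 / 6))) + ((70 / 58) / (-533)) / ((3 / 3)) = 75783937279 / 9257506440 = 8.19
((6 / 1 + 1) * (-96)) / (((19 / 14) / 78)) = -733824 / 19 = -38622.32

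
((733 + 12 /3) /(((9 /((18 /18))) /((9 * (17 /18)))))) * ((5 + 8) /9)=162877 /162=1005.41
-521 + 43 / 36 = -18713 / 36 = -519.81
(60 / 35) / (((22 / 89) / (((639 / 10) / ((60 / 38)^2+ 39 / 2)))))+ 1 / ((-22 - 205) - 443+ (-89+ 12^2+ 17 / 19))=20.15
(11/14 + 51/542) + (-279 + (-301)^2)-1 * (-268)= 171850899/1897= 90590.88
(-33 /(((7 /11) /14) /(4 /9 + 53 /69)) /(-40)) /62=30371 /85560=0.35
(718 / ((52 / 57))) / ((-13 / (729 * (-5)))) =74587635 / 338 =220673.48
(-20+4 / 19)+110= 1714 / 19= 90.21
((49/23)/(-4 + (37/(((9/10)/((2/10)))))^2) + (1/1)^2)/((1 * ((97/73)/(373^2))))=177686515415/1642016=108212.41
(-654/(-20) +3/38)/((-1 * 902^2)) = -1557/38646190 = -0.00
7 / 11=0.64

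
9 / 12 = 3 / 4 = 0.75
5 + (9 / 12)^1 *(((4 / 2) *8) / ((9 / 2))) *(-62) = -481 / 3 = -160.33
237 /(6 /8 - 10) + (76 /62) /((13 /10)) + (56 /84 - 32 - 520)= -25766746 /44733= -576.01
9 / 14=0.64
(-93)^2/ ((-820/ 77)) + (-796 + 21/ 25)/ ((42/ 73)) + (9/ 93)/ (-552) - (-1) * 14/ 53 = -14276694077927/ 6507265800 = -2193.96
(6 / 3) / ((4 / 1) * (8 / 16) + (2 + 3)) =2 / 7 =0.29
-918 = -918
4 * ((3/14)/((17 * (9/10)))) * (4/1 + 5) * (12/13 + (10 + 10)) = 960/91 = 10.55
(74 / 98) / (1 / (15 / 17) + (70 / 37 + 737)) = 20535 / 20124986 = 0.00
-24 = -24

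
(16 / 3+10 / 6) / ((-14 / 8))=-4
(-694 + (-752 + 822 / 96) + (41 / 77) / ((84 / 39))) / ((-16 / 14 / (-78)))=-483378831 / 4928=-98088.24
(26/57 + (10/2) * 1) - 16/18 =781/171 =4.57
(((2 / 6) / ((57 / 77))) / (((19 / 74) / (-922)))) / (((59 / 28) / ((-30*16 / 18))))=11767965440 / 575073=20463.43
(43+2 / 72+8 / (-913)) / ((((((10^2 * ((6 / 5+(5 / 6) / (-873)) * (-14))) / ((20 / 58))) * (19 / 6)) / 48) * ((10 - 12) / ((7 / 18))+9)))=-548612212 / 15797687389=-0.03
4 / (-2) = -2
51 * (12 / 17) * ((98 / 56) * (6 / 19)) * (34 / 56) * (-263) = -120717 / 38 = -3176.76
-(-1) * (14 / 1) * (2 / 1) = 28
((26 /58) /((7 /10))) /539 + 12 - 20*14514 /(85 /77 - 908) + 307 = 639.08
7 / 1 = 7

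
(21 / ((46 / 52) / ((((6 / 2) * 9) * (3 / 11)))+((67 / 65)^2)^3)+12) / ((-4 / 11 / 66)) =-11668878016320987 / 2303146507429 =-5066.49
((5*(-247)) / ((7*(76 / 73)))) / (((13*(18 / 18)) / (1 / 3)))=-365 / 84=-4.35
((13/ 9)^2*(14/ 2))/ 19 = 1183/ 1539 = 0.77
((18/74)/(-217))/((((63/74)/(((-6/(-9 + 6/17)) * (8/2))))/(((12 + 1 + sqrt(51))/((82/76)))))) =-134368/3051671 - 10336 * sqrt(51)/3051671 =-0.07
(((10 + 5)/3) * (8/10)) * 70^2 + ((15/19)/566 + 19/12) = 1264772653/64524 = 19601.58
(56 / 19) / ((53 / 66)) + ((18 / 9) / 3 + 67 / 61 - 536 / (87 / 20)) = -209816733 / 1781383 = -117.78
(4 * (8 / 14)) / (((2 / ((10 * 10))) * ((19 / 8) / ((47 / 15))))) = 150.78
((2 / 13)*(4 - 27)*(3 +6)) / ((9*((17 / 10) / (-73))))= 33580 / 221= 151.95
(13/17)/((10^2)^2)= 0.00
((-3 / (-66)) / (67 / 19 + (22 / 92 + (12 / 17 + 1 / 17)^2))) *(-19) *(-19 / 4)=45591773 / 48347420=0.94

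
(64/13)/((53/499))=31936/689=46.35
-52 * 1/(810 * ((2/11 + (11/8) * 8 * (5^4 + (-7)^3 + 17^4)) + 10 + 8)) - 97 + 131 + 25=242303973599/4106847015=59.00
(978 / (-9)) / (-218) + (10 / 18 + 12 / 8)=5011 / 1962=2.55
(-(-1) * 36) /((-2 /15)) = -270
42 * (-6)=-252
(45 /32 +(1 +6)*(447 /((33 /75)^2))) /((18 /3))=20861815 /7744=2693.93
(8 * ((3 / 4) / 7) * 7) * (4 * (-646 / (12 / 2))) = -2584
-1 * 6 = -6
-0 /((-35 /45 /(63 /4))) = 0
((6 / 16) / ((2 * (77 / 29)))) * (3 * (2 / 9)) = 29 / 616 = 0.05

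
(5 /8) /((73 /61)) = 305 /584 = 0.52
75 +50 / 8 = 325 / 4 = 81.25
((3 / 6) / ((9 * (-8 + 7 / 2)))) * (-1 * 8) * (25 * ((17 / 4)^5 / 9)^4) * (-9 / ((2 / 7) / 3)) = -711240496163325191420280175 / 5410421842378752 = -131457493867.17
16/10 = 1.60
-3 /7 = -0.43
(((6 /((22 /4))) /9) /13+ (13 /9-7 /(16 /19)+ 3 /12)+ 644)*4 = 13125161 /5148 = 2549.57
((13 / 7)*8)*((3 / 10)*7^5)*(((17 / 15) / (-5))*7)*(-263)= 3907493044 / 125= 31259944.35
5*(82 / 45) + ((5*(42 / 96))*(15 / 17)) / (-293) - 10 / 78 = 83699071 / 9324432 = 8.98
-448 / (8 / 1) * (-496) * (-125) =-3472000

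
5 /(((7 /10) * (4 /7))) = 25 /2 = 12.50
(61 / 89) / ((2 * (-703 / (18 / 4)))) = -549 / 250268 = -0.00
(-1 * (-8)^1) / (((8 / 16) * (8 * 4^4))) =1 / 128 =0.01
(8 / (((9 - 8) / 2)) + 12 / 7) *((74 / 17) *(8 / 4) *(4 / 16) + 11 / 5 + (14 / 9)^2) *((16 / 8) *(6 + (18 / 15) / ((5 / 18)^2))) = 10420765568 / 2008125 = 5189.30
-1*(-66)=66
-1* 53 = -53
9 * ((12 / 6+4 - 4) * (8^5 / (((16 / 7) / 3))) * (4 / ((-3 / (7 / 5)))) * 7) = -50577408 / 5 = -10115481.60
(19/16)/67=19/1072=0.02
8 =8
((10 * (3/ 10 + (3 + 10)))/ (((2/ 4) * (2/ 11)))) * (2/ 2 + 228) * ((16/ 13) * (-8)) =-3298727.38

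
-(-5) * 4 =20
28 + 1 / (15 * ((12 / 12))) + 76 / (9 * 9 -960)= 40991 / 1465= 27.98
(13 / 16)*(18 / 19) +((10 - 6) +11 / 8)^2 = 36067 / 1216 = 29.66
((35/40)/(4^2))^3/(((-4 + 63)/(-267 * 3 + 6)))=-272685/123731968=-0.00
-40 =-40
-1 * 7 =-7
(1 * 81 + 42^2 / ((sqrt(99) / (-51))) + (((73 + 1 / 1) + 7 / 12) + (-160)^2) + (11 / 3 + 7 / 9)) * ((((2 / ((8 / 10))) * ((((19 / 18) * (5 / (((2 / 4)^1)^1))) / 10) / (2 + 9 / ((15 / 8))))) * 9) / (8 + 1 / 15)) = 2202482375 / 197472-3142125 * sqrt(11) / 2662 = 7238.57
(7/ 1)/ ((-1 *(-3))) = 7/ 3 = 2.33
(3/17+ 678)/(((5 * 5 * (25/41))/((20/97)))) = 1890756/206125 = 9.17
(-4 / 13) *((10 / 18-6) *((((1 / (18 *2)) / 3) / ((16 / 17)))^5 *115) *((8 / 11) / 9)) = 8000894195 / 5576860340576059392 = 0.00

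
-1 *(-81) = 81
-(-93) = 93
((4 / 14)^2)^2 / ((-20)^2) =1 / 60025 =0.00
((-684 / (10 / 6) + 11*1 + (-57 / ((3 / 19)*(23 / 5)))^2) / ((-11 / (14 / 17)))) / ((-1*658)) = 0.66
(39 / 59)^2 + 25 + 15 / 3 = 105951 / 3481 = 30.44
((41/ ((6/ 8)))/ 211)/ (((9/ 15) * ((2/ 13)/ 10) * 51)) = 53300/ 96849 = 0.55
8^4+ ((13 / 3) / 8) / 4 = 393229 / 96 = 4096.14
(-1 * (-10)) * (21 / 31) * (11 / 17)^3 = 279510 / 152303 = 1.84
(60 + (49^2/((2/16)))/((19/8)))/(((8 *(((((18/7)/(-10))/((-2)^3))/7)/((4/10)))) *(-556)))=-3792698/23769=-159.56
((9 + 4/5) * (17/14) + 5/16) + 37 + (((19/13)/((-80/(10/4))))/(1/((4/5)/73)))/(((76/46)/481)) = 28655/584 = 49.07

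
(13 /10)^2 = 169 /100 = 1.69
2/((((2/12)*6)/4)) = 8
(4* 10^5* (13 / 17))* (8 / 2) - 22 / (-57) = 1185600374 / 969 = 1223529.80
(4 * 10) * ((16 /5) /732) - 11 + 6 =-883 /183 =-4.83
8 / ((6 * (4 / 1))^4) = 1 / 41472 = 0.00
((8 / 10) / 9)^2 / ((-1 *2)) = -0.00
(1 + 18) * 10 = 190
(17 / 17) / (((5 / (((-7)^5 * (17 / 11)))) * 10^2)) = -285719 / 5500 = -51.95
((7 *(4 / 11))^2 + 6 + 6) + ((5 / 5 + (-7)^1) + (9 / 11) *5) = 2005 / 121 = 16.57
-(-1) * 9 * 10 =90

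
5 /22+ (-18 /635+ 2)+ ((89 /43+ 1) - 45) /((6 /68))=-473.01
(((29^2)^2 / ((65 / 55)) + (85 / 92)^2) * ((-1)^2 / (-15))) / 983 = -21950261383 / 540807280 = -40.59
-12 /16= -3 /4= -0.75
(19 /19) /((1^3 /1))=1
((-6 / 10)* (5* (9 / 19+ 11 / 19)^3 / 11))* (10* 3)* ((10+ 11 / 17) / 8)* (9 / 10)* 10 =-146610000 / 1282633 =-114.30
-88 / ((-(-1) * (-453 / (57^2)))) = 95304 / 151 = 631.15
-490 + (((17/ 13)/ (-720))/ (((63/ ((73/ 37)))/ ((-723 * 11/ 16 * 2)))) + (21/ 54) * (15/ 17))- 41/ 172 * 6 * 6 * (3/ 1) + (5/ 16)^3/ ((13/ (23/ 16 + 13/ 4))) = -11221801120692503/ 21775803678720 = -515.33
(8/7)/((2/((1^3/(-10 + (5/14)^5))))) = -307328/5375115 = -0.06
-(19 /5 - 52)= 241 /5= 48.20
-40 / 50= -4 / 5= -0.80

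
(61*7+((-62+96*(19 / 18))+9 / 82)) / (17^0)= 114745 / 246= 466.44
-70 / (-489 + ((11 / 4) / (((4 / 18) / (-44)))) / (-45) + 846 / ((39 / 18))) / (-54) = -4550 / 303399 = -0.01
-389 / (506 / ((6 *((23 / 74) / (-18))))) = 389 / 4884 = 0.08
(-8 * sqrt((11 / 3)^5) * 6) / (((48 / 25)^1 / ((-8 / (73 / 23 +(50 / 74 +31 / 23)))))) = 20594200 * sqrt(33) / 119421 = 990.65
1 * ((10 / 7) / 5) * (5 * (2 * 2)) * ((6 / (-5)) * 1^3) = -48 / 7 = -6.86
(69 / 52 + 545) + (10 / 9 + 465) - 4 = 471949 / 468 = 1008.44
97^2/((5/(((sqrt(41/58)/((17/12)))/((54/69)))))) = 216407*sqrt(2378)/7395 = 1427.05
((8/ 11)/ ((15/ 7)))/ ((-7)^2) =8/ 1155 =0.01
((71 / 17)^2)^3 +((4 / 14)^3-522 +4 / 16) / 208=5304.58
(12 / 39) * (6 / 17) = 24 / 221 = 0.11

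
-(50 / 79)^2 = -2500 / 6241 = -0.40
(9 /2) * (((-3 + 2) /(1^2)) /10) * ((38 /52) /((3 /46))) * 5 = -1311 /52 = -25.21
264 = 264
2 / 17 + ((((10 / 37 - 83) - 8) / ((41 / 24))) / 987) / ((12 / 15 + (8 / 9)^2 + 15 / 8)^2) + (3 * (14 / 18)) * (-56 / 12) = -103716245408641456 / 9624991504395141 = -10.78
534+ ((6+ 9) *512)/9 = 4162/3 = 1387.33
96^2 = 9216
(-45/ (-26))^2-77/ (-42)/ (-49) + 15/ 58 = 9270043/ 2881788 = 3.22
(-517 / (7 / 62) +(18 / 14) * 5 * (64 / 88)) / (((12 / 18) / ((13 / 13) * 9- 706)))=368260647 / 77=4782605.81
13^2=169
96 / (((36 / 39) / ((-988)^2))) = 101518976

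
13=13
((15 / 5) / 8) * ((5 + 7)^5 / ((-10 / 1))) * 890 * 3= -24914304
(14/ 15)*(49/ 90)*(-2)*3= -686/ 225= -3.05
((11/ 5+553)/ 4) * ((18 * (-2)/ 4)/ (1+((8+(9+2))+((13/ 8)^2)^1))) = -44416/ 805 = -55.18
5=5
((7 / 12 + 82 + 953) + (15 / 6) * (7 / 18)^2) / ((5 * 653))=0.32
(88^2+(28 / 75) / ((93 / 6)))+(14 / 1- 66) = 17883956 / 2325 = 7692.02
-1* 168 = -168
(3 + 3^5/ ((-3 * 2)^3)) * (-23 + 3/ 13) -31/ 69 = -43.14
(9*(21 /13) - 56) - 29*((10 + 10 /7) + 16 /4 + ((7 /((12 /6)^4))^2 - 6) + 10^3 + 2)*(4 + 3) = -683572255 /3328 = -205400.32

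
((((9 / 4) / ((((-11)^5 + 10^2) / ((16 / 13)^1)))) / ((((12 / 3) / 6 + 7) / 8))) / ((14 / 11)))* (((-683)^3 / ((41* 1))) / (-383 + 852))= 1514044162224 / 6477681748447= 0.23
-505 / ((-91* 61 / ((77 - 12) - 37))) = 2020 / 793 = 2.55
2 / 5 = 0.40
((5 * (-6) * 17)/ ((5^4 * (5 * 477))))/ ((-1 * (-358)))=-17/ 17788125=-0.00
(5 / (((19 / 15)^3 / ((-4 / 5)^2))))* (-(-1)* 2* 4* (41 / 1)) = 3542400 / 6859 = 516.46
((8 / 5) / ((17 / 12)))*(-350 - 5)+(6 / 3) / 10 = -400.74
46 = 46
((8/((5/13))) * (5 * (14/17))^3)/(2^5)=222950/4913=45.38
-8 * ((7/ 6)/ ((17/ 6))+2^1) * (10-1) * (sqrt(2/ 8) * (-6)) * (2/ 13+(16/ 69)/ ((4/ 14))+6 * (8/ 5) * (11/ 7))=1487589552/ 177905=8361.71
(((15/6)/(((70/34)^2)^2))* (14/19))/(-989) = -0.00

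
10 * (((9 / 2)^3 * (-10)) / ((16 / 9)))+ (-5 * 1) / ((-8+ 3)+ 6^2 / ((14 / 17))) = -5125.91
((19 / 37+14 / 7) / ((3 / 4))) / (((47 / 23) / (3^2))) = 25668 / 1739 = 14.76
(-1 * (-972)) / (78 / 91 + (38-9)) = 6804 / 209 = 32.56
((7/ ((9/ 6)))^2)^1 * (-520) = -101920/ 9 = -11324.44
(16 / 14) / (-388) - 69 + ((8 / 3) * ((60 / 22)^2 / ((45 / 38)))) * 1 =-52.25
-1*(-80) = 80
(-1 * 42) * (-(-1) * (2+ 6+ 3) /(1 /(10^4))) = -4620000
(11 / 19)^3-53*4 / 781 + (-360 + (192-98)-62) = -1757470909 / 5356879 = -328.08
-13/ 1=-13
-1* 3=-3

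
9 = 9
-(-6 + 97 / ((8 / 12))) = -139.50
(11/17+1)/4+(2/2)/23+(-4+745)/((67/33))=9573049/26197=365.43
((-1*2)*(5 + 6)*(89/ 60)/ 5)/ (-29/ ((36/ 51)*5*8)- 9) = 15664/ 24065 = 0.65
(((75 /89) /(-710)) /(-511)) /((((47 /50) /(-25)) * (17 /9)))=-84375 /2579978191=-0.00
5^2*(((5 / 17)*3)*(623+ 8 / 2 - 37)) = 221250 / 17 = 13014.71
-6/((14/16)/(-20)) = 960/7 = 137.14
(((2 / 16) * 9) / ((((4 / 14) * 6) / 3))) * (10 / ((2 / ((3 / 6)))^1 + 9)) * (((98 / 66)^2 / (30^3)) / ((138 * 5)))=16807 / 93775968000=0.00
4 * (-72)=-288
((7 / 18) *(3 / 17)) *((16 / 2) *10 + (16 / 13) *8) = 4088 / 663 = 6.17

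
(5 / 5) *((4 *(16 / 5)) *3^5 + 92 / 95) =59116 / 19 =3111.37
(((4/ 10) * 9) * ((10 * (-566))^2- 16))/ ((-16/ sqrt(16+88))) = -72080064 * sqrt(26)/ 5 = -73507530.58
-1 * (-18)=18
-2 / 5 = -0.40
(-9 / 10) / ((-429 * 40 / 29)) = 87 / 57200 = 0.00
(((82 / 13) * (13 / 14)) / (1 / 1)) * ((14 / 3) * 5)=410 / 3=136.67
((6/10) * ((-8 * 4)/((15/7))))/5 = -224/125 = -1.79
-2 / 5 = -0.40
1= 1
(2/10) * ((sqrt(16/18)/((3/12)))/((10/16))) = 64 * sqrt(2)/75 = 1.21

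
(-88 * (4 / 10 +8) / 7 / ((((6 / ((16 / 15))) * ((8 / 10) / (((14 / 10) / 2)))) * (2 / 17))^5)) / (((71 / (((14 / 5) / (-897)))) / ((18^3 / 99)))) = 1336358049544 / 1209057890625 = 1.11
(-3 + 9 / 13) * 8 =-240 / 13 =-18.46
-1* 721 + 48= -673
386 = 386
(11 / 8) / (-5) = -11 / 40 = -0.28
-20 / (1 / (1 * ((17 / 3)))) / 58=-170 / 87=-1.95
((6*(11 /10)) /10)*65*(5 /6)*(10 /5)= 143 /2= 71.50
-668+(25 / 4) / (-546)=-1458937 / 2184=-668.01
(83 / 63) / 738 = 83 / 46494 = 0.00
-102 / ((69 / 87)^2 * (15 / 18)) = -514692 / 2645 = -194.59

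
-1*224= -224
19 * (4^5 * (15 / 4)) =72960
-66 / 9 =-22 / 3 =-7.33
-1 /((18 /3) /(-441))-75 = -3 /2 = -1.50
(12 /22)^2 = 36 /121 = 0.30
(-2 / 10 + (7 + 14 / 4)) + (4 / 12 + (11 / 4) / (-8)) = 4939 / 480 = 10.29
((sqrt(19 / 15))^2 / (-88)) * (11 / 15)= -19 / 1800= -0.01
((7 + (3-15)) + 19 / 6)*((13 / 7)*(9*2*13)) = -796.71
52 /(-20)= -13 /5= -2.60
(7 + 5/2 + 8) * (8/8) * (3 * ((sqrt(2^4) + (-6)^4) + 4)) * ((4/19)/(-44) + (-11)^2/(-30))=-57777958/209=-276449.56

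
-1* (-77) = 77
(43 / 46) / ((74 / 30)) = 645 / 1702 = 0.38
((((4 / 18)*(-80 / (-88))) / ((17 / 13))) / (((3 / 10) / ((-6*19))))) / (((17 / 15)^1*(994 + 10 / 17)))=-0.05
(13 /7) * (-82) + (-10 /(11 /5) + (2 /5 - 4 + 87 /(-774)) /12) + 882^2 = 777766.86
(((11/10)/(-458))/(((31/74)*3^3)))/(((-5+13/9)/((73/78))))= 29711/531573120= 0.00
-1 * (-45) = 45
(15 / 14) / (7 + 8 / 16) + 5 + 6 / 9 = 122 / 21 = 5.81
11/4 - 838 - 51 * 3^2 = -5177/4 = -1294.25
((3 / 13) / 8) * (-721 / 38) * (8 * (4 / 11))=-4326 / 2717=-1.59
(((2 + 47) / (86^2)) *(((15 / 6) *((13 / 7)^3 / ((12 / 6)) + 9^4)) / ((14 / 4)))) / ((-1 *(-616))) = 0.05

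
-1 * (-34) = 34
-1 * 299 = -299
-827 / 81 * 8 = -6616 / 81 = -81.68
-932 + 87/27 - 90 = -9169/9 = -1018.78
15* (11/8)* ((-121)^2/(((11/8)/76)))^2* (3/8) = 5065105486320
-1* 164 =-164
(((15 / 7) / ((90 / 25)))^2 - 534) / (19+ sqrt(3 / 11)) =-196742359 / 6999552+ 941351 * sqrt(33) / 6999552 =-27.34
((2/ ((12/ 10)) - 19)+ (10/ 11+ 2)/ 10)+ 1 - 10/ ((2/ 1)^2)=-6119/ 330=-18.54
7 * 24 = 168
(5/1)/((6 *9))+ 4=221/54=4.09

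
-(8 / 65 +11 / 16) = -843 / 1040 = -0.81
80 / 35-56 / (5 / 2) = -20.11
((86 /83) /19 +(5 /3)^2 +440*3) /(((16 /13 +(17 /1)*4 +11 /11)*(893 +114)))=244074467 /13048916463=0.02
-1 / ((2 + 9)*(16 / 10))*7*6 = -105 / 44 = -2.39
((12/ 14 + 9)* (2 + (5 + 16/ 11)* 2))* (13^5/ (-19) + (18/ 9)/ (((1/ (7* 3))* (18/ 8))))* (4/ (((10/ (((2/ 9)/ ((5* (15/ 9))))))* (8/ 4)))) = -15302.03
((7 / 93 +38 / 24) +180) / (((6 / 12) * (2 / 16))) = 270308 / 93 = 2906.54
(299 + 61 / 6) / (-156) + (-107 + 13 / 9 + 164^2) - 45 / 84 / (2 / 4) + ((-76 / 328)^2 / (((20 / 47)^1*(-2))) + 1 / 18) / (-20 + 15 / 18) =339289069493929 / 12665998800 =26787.39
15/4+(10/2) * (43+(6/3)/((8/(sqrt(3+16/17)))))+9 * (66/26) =5 * sqrt(1139)/68+12563/52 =244.08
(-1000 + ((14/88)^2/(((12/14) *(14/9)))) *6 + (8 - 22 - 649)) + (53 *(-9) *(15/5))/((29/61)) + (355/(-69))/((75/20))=-108647461541/23243616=-4674.29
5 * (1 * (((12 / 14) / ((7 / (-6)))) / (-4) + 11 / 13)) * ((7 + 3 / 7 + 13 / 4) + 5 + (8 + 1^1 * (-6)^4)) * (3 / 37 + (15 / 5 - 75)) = -80627821020 / 164983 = -488703.81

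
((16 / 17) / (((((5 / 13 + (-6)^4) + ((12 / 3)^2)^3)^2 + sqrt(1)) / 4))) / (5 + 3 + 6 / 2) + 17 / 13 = 7811042083419 / 5973149774735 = 1.31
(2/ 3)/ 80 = 1/ 120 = 0.01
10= 10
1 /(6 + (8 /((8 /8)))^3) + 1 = 519 /518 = 1.00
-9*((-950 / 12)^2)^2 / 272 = -50906640625 / 39168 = -1299699.77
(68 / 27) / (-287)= -68 / 7749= -0.01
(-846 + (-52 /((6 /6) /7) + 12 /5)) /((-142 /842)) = 2541998 /355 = 7160.56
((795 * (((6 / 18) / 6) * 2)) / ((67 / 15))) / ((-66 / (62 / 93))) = -1325 / 6633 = -0.20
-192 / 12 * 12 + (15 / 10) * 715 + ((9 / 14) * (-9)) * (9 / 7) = 42780 / 49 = 873.06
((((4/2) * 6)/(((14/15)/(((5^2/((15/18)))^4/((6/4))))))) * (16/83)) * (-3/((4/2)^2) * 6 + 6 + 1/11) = 1944000000/913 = 2129244.25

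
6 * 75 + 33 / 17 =7683 / 17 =451.94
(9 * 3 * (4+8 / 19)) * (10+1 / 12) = 22869 / 19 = 1203.63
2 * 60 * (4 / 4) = 120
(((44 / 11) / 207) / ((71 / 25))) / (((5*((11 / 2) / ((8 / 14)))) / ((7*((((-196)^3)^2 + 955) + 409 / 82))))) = 123970688396079760 / 2209449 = 56109323363.46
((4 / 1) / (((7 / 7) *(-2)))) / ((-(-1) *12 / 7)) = -7 / 6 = -1.17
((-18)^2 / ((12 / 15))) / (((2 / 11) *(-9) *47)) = -495 / 94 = -5.27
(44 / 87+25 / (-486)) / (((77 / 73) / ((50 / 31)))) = 11685475 / 16821189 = 0.69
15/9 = 5/3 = 1.67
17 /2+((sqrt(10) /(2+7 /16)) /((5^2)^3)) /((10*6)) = 4*sqrt(10) /9140625+17 /2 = 8.50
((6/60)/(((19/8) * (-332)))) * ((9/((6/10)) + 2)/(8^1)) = -17/63080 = -0.00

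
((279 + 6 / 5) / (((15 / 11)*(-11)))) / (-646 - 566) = 467 / 30300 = 0.02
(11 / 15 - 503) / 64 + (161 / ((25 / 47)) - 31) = 633197 / 2400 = 263.83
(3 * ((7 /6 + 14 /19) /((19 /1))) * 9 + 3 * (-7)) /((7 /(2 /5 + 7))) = -69819 /3610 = -19.34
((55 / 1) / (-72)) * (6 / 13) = -55 / 156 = -0.35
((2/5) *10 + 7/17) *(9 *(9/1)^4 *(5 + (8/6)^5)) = 40805775/17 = 2400339.71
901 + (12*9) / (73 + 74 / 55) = 1230043 / 1363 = 902.45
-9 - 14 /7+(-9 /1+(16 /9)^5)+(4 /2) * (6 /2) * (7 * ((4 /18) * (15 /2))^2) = 6756646 /59049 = 114.42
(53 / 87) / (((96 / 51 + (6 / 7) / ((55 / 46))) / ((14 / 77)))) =31535 / 740022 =0.04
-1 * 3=-3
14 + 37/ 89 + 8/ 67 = 86673/ 5963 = 14.54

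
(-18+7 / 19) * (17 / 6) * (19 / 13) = -5695 / 78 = -73.01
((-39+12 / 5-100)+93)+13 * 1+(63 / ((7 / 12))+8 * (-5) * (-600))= 120387 / 5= 24077.40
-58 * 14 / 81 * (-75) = 20300 / 27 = 751.85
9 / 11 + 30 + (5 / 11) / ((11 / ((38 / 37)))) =138163 / 4477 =30.86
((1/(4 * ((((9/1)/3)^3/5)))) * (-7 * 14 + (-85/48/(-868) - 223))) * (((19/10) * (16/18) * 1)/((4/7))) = -254107121/5785344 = -43.92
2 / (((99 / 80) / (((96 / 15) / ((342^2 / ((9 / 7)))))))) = 256 / 2251557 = 0.00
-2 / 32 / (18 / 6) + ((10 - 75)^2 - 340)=186479 / 48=3884.98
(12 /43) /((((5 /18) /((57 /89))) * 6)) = 2052 /19135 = 0.11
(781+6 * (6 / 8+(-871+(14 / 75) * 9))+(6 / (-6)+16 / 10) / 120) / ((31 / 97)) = -85950051 / 6200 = -13862.91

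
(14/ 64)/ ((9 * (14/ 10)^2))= 25/ 2016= 0.01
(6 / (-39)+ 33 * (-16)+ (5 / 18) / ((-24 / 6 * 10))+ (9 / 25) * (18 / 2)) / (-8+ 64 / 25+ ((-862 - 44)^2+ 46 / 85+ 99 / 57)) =-2612747 / 4085623152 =-0.00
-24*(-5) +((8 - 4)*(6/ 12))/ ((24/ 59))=1499/ 12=124.92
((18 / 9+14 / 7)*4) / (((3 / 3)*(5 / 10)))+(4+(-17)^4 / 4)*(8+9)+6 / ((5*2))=7101297 / 20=355064.85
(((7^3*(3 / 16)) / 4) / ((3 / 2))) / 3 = 343 / 96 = 3.57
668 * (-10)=-6680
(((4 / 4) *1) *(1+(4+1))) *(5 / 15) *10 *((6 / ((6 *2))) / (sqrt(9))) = 10 / 3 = 3.33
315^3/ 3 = 10418625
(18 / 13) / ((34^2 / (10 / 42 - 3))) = -87 / 26299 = -0.00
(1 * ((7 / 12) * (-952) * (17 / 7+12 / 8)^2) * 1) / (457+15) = -51425 / 2832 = -18.16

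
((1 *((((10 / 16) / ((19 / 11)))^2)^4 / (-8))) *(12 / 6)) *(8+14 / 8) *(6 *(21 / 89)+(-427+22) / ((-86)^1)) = -153095698947765234375 / 34894513205986862301184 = -0.00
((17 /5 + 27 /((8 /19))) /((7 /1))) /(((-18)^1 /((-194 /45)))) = 261997 /113400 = 2.31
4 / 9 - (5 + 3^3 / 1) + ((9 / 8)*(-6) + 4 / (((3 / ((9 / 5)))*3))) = -6751 / 180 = -37.51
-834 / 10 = -417 / 5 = -83.40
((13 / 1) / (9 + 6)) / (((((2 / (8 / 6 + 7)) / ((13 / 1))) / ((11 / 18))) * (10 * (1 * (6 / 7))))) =13013 / 3888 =3.35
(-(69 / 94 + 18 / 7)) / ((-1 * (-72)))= -725 / 15792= -0.05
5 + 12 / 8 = 13 / 2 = 6.50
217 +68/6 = 685/3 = 228.33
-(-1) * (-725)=-725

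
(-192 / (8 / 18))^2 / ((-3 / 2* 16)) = -7776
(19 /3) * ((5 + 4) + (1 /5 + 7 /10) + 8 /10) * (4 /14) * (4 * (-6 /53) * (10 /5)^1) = -32528 /1855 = -17.54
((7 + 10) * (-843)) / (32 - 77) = 4777 / 15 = 318.47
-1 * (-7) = 7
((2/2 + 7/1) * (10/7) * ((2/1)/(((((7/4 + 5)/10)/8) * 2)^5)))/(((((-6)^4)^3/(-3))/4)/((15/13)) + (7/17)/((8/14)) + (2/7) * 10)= -5704253440000000/5368854319017939711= -0.00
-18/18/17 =-1/17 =-0.06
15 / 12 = 5 / 4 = 1.25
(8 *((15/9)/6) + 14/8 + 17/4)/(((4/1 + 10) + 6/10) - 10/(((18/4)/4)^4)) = 269730/274153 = 0.98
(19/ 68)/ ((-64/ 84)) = -0.37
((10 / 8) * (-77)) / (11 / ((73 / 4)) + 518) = -28105 / 151432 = -0.19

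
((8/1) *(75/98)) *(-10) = -3000/49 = -61.22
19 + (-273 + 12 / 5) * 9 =-12082 / 5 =-2416.40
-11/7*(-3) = 4.71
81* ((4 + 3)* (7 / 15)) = 1323 / 5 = 264.60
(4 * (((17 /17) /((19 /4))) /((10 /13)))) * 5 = 104 /19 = 5.47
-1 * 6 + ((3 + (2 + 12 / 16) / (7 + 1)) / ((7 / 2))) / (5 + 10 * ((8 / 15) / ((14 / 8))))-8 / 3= -69341 / 8112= -8.55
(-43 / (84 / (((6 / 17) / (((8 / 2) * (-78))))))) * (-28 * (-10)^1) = 215 / 1326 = 0.16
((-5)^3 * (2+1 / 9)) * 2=-4750 / 9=-527.78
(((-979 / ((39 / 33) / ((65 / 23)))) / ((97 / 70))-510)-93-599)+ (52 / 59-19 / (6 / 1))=-2285392327 / 789774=-2893.73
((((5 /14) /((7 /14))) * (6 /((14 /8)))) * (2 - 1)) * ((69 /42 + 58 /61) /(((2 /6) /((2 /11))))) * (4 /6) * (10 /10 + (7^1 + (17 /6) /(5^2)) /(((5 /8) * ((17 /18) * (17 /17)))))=30.14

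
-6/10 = -3/5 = -0.60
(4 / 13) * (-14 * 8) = -448 / 13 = -34.46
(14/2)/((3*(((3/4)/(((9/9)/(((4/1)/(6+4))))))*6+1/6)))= 70/59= 1.19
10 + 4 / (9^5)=590494 / 59049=10.00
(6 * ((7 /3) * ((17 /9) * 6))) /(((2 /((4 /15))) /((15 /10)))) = 476 /15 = 31.73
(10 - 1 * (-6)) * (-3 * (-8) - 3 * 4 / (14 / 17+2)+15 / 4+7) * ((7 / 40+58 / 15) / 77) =5917 / 231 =25.61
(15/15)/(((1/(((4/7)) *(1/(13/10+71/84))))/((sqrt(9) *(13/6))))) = 1560/901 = 1.73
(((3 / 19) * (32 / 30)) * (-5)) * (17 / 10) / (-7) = 0.20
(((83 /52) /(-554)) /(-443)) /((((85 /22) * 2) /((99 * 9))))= 813483 /1084765240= 0.00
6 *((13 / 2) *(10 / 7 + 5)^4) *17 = 2718714375 / 2401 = 1132325.85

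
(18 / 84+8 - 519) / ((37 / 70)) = -35755 / 37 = -966.35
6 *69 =414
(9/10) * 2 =9/5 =1.80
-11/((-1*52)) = 11/52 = 0.21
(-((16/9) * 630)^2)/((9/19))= -23833600/9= -2648177.78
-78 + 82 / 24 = -895 / 12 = -74.58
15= 15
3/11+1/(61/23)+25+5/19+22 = 610842/12749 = 47.91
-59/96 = -0.61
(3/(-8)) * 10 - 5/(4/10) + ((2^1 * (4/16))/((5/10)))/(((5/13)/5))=-13/4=-3.25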